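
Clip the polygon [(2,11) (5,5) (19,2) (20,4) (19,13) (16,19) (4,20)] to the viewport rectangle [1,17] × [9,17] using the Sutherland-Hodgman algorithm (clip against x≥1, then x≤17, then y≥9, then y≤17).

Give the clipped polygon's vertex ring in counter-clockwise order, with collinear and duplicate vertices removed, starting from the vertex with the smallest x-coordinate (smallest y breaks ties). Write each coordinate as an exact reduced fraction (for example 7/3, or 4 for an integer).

Clipped polygon: [(2,11) (3,9) (17,9) (17,17) (10/3,17)]

1. After x ≥ 1: [(2,11) (5,5) (19,2) (20,4) (19,13) (16,19) (4,20)]
2. After x ≤ 17: [(2,11) (5,5) (17,17/7) (17,17) (16,19) (4,20)]
3. After y ≥ 9: [(2,11) (3,9) (17,9) (17,17) (16,19) (4,20)]
4. After y ≤ 17: [(10/3,17) (2,11) (3,9) (17,9) (17,17) (17,17)]
5. Canonical ring: [(2,11) (3,9) (17,9) (17,17) (10/3,17)]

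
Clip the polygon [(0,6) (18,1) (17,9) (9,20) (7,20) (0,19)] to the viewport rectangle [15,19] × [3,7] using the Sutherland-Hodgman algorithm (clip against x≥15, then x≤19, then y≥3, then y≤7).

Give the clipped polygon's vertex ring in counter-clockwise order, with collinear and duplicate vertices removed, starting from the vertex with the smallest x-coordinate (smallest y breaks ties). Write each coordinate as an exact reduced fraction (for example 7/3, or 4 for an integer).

1. After x ≥ 15: [(15,11/6) (18,1) (17,9) (15,47/4)]
2. After x ≤ 19: [(15,11/6) (18,1) (17,9) (15,47/4)]
3. After y ≥ 3: [(15,3) (71/4,3) (17,9) (15,47/4)]
4. After y ≤ 7: [(15,7) (15,3) (71/4,3) (69/4,7)]
5. Canonical ring: [(15,3) (71/4,3) (69/4,7) (15,7)]

Clipped polygon: [(15,3) (71/4,3) (69/4,7) (15,7)]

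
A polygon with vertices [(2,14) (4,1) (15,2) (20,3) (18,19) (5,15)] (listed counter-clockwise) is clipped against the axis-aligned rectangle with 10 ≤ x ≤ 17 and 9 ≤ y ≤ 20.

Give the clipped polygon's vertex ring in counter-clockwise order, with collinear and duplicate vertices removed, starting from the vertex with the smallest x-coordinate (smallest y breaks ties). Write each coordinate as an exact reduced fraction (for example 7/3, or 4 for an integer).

1. After x ≥ 10: [(10,17/11) (15,2) (20,3) (18,19) (10,215/13)]
2. After x ≤ 17: [(10,17/11) (15,2) (17,12/5) (17,243/13) (10,215/13)]
3. After y ≥ 9: [(10,9) (17,9) (17,243/13) (10,215/13)]
4. After y ≤ 20: [(10,9) (17,9) (17,243/13) (10,215/13)]
5. Canonical ring: [(10,9) (17,9) (17,243/13) (10,215/13)]

Clipped polygon: [(10,9) (17,9) (17,243/13) (10,215/13)]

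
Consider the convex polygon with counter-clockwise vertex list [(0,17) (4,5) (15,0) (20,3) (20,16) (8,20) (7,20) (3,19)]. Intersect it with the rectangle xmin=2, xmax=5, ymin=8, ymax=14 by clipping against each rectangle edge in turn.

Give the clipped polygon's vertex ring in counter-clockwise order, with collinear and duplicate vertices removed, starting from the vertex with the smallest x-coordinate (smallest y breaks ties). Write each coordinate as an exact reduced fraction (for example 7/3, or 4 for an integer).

Clipped polygon: [(2,11) (3,8) (5,8) (5,14) (2,14)]

1. After x ≥ 2: [(2,55/3) (2,11) (4,5) (15,0) (20,3) (20,16) (8,20) (7,20) (3,19)]
2. After x ≤ 5: [(2,55/3) (2,11) (4,5) (5,50/11) (5,39/2) (3,19)]
3. After y ≥ 8: [(2,55/3) (2,11) (3,8) (5,8) (5,39/2) (3,19)]
4. After y ≤ 14: [(2,14) (2,11) (3,8) (5,8) (5,14)]
5. Canonical ring: [(2,11) (3,8) (5,8) (5,14) (2,14)]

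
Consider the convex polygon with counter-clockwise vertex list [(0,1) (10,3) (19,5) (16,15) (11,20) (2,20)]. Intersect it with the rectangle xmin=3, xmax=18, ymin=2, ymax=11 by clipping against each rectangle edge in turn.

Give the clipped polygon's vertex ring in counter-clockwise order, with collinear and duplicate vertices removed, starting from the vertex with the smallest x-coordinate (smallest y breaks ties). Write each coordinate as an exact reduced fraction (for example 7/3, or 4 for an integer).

1. After x ≥ 3: [(3,8/5) (10,3) (19,5) (16,15) (11,20) (3,20)]
2. After x ≤ 18: [(3,8/5) (10,3) (18,43/9) (18,25/3) (16,15) (11,20) (3,20)]
3. After y ≥ 2: [(3,2) (5,2) (10,3) (18,43/9) (18,25/3) (16,15) (11,20) (3,20)]
4. After y ≤ 11: [(3,11) (3,2) (5,2) (10,3) (18,43/9) (18,25/3) (86/5,11)]
5. Canonical ring: [(3,2) (5,2) (10,3) (18,43/9) (18,25/3) (86/5,11) (3,11)]

Clipped polygon: [(3,2) (5,2) (10,3) (18,43/9) (18,25/3) (86/5,11) (3,11)]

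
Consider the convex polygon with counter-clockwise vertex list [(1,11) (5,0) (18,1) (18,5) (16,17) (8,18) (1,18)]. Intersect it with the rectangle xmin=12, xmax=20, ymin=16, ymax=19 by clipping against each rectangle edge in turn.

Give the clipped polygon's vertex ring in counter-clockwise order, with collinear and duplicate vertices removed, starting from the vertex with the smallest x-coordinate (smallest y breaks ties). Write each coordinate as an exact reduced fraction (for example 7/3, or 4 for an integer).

Clipped polygon: [(12,16) (97/6,16) (16,17) (12,35/2)]

1. After x ≥ 12: [(12,7/13) (18,1) (18,5) (16,17) (12,35/2)]
2. After x ≤ 20: [(12,7/13) (18,1) (18,5) (16,17) (12,35/2)]
3. After y ≥ 16: [(12,16) (97/6,16) (16,17) (12,35/2)]
4. After y ≤ 19: [(12,16) (97/6,16) (16,17) (12,35/2)]
5. Canonical ring: [(12,16) (97/6,16) (16,17) (12,35/2)]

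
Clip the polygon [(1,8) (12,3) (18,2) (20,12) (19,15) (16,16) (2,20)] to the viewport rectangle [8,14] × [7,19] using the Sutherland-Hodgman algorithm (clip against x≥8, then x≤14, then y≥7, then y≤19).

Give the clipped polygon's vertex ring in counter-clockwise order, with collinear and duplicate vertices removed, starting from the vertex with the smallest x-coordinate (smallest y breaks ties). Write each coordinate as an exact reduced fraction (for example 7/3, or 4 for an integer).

Clipped polygon: [(8,7) (14,7) (14,116/7) (8,128/7)]

1. After x ≥ 8: [(8,53/11) (12,3) (18,2) (20,12) (19,15) (16,16) (8,128/7)]
2. After x ≤ 14: [(8,53/11) (12,3) (14,8/3) (14,116/7) (8,128/7)]
3. After y ≥ 7: [(8,7) (14,7) (14,116/7) (8,128/7)]
4. After y ≤ 19: [(8,7) (14,7) (14,116/7) (8,128/7)]
5. Canonical ring: [(8,7) (14,7) (14,116/7) (8,128/7)]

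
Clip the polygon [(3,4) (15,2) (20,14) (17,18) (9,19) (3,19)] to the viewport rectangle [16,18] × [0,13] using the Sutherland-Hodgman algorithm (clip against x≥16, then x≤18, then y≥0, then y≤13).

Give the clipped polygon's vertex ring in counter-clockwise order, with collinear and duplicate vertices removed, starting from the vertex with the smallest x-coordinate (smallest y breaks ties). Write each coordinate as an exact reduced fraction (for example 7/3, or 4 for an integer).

1. After x ≥ 16: [(16,22/5) (20,14) (17,18) (16,145/8)]
2. After x ≤ 18: [(16,22/5) (18,46/5) (18,50/3) (17,18) (16,145/8)]
3. After y ≥ 0: [(16,22/5) (18,46/5) (18,50/3) (17,18) (16,145/8)]
4. After y ≤ 13: [(16,13) (16,22/5) (18,46/5) (18,13)]
5. Canonical ring: [(16,22/5) (18,46/5) (18,13) (16,13)]

Clipped polygon: [(16,22/5) (18,46/5) (18,13) (16,13)]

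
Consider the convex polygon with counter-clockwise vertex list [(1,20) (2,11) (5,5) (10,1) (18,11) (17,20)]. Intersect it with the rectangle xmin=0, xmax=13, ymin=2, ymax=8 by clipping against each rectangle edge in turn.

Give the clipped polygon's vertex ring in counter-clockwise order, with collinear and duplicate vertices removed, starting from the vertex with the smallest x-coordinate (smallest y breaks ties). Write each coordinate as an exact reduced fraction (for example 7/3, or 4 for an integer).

Clipped polygon: [(7/2,8) (5,5) (35/4,2) (54/5,2) (13,19/4) (13,8)]

1. After x ≥ 0: [(1,20) (2,11) (5,5) (10,1) (18,11) (17,20)]
2. After x ≤ 13: [(13,20) (1,20) (2,11) (5,5) (10,1) (13,19/4)]
3. After y ≥ 2: [(13,20) (1,20) (2,11) (5,5) (35/4,2) (54/5,2) (13,19/4)]
4. After y ≤ 8: [(13,8) (7/2,8) (5,5) (35/4,2) (54/5,2) (13,19/4)]
5. Canonical ring: [(7/2,8) (5,5) (35/4,2) (54/5,2) (13,19/4) (13,8)]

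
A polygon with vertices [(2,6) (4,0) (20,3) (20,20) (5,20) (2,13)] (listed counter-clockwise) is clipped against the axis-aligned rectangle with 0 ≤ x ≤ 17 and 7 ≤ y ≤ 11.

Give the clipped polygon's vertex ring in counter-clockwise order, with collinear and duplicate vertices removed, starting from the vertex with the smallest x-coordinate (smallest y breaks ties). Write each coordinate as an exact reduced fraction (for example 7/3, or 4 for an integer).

1. After x ≥ 0: [(2,6) (4,0) (20,3) (20,20) (5,20) (2,13)]
2. After x ≤ 17: [(2,6) (4,0) (17,39/16) (17,20) (5,20) (2,13)]
3. After y ≥ 7: [(2,7) (17,7) (17,20) (5,20) (2,13)]
4. After y ≤ 11: [(2,11) (2,7) (17,7) (17,11)]
5. Canonical ring: [(2,7) (17,7) (17,11) (2,11)]

Clipped polygon: [(2,7) (17,7) (17,11) (2,11)]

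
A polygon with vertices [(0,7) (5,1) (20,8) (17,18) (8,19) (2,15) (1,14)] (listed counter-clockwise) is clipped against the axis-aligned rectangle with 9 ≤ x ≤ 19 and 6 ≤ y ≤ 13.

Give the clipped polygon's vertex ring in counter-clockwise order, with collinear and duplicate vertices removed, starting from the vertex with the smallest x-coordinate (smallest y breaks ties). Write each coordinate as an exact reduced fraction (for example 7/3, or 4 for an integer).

1. After x ≥ 9: [(9,43/15) (20,8) (17,18) (9,170/9)]
2. After x ≤ 19: [(9,43/15) (19,113/15) (19,34/3) (17,18) (9,170/9)]
3. After y ≥ 6: [(9,6) (110/7,6) (19,113/15) (19,34/3) (17,18) (9,170/9)]
4. After y ≤ 13: [(9,13) (9,6) (110/7,6) (19,113/15) (19,34/3) (37/2,13)]
5. Canonical ring: [(9,6) (110/7,6) (19,113/15) (19,34/3) (37/2,13) (9,13)]

Clipped polygon: [(9,6) (110/7,6) (19,113/15) (19,34/3) (37/2,13) (9,13)]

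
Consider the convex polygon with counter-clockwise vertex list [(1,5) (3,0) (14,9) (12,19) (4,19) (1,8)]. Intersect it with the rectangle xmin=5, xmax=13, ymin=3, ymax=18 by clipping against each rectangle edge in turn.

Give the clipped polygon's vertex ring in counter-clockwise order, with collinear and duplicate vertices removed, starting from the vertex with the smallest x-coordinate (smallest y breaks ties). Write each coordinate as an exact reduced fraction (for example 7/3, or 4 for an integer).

Clipped polygon: [(5,3) (20/3,3) (13,90/11) (13,14) (61/5,18) (5,18)]

1. After x ≥ 5: [(5,18/11) (14,9) (12,19) (5,19)]
2. After x ≤ 13: [(5,18/11) (13,90/11) (13,14) (12,19) (5,19)]
3. After y ≥ 3: [(5,3) (20/3,3) (13,90/11) (13,14) (12,19) (5,19)]
4. After y ≤ 18: [(5,18) (5,3) (20/3,3) (13,90/11) (13,14) (61/5,18)]
5. Canonical ring: [(5,3) (20/3,3) (13,90/11) (13,14) (61/5,18) (5,18)]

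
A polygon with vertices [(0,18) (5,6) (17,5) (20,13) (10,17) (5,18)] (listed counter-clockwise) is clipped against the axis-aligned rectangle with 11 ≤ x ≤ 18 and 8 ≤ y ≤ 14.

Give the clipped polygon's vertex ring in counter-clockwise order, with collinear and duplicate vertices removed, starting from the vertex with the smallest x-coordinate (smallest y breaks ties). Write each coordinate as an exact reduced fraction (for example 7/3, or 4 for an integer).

Clipped polygon: [(11,8) (18,8) (18,69/5) (35/2,14) (11,14)]

1. After x ≥ 11: [(11,11/2) (17,5) (20,13) (11,83/5)]
2. After x ≤ 18: [(11,11/2) (17,5) (18,23/3) (18,69/5) (11,83/5)]
3. After y ≥ 8: [(11,8) (18,8) (18,69/5) (11,83/5)]
4. After y ≤ 14: [(11,14) (11,8) (18,8) (18,69/5) (35/2,14)]
5. Canonical ring: [(11,8) (18,8) (18,69/5) (35/2,14) (11,14)]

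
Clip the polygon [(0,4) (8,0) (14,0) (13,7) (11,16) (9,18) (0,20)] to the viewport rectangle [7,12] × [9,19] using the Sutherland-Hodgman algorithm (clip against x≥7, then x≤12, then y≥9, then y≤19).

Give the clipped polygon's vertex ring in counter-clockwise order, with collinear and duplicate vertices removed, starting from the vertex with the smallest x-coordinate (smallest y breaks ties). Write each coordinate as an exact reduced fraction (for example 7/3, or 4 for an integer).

Clipped polygon: [(7,9) (12,9) (12,23/2) (11,16) (9,18) (7,166/9)]

1. After x ≥ 7: [(7,1/2) (8,0) (14,0) (13,7) (11,16) (9,18) (7,166/9)]
2. After x ≤ 12: [(7,1/2) (8,0) (12,0) (12,23/2) (11,16) (9,18) (7,166/9)]
3. After y ≥ 9: [(7,9) (12,9) (12,23/2) (11,16) (9,18) (7,166/9)]
4. After y ≤ 19: [(7,9) (12,9) (12,23/2) (11,16) (9,18) (7,166/9)]
5. Canonical ring: [(7,9) (12,9) (12,23/2) (11,16) (9,18) (7,166/9)]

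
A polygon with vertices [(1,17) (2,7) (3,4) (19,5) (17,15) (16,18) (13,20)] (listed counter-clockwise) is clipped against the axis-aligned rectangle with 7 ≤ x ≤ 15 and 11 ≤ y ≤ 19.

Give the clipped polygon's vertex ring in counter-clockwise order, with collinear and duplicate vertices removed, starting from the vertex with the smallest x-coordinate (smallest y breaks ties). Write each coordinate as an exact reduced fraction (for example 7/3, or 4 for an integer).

Clipped polygon: [(7,11) (15,11) (15,56/3) (29/2,19) (9,19) (7,37/2)]

1. After x ≥ 7: [(7,37/2) (7,17/4) (19,5) (17,15) (16,18) (13,20)]
2. After x ≤ 15: [(7,37/2) (7,17/4) (15,19/4) (15,56/3) (13,20)]
3. After y ≥ 11: [(7,37/2) (7,11) (15,11) (15,56/3) (13,20)]
4. After y ≤ 19: [(9,19) (7,37/2) (7,11) (15,11) (15,56/3) (29/2,19)]
5. Canonical ring: [(7,11) (15,11) (15,56/3) (29/2,19) (9,19) (7,37/2)]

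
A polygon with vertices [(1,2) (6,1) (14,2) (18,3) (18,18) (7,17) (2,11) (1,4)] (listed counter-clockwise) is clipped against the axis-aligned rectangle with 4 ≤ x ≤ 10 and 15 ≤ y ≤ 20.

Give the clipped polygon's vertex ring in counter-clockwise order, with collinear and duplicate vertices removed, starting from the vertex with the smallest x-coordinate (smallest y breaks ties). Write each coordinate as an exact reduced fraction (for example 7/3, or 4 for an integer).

Clipped polygon: [(16/3,15) (10,15) (10,190/11) (7,17)]

1. After x ≥ 4: [(4,7/5) (6,1) (14,2) (18,3) (18,18) (7,17) (4,67/5)]
2. After x ≤ 10: [(4,7/5) (6,1) (10,3/2) (10,190/11) (7,17) (4,67/5)]
3. After y ≥ 15: [(10,15) (10,190/11) (7,17) (16/3,15)]
4. After y ≤ 20: [(10,15) (10,190/11) (7,17) (16/3,15)]
5. Canonical ring: [(16/3,15) (10,15) (10,190/11) (7,17)]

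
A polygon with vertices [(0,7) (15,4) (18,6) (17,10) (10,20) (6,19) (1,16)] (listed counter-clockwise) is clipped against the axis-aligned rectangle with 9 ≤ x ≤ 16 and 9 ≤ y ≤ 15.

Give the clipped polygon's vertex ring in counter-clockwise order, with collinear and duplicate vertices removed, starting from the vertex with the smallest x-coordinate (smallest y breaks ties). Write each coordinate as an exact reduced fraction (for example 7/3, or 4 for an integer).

1. After x ≥ 9: [(9,26/5) (15,4) (18,6) (17,10) (10,20) (9,79/4)]
2. After x ≤ 16: [(9,26/5) (15,4) (16,14/3) (16,80/7) (10,20) (9,79/4)]
3. After y ≥ 9: [(9,9) (16,9) (16,80/7) (10,20) (9,79/4)]
4. After y ≤ 15: [(9,15) (9,9) (16,9) (16,80/7) (27/2,15)]
5. Canonical ring: [(9,9) (16,9) (16,80/7) (27/2,15) (9,15)]

Clipped polygon: [(9,9) (16,9) (16,80/7) (27/2,15) (9,15)]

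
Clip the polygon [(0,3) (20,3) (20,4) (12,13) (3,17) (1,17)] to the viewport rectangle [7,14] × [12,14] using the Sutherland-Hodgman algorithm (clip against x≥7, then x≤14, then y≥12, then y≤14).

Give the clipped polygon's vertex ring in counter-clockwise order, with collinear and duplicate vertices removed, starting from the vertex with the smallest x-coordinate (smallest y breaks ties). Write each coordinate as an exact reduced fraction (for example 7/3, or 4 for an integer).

Clipped polygon: [(7,12) (116/9,12) (12,13) (39/4,14) (7,14)]

1. After x ≥ 7: [(7,3) (20,3) (20,4) (12,13) (7,137/9)]
2. After x ≤ 14: [(7,3) (14,3) (14,43/4) (12,13) (7,137/9)]
3. After y ≥ 12: [(7,12) (116/9,12) (12,13) (7,137/9)]
4. After y ≤ 14: [(7,14) (7,12) (116/9,12) (12,13) (39/4,14)]
5. Canonical ring: [(7,12) (116/9,12) (12,13) (39/4,14) (7,14)]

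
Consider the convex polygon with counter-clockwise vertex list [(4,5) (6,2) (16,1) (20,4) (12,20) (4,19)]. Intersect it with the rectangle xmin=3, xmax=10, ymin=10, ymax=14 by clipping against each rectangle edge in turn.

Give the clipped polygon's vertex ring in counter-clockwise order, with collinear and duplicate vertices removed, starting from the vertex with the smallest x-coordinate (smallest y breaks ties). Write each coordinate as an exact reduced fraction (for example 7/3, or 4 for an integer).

1. After x ≥ 3: [(4,5) (6,2) (16,1) (20,4) (12,20) (4,19)]
2. After x ≤ 10: [(4,5) (6,2) (10,8/5) (10,79/4) (4,19)]
3. After y ≥ 10: [(4,10) (10,10) (10,79/4) (4,19)]
4. After y ≤ 14: [(4,14) (4,10) (10,10) (10,14)]
5. Canonical ring: [(4,10) (10,10) (10,14) (4,14)]

Clipped polygon: [(4,10) (10,10) (10,14) (4,14)]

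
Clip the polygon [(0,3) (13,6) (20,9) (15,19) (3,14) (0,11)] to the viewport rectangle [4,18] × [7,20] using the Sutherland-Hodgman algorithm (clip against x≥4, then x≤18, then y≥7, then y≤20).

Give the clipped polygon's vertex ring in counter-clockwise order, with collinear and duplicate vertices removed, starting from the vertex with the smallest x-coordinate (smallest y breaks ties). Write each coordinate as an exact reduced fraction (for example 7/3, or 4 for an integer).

1. After x ≥ 4: [(4,51/13) (13,6) (20,9) (15,19) (4,173/12)]
2. After x ≤ 18: [(4,51/13) (13,6) (18,57/7) (18,13) (15,19) (4,173/12)]
3. After y ≥ 7: [(4,7) (46/3,7) (18,57/7) (18,13) (15,19) (4,173/12)]
4. After y ≤ 20: [(4,7) (46/3,7) (18,57/7) (18,13) (15,19) (4,173/12)]
5. Canonical ring: [(4,7) (46/3,7) (18,57/7) (18,13) (15,19) (4,173/12)]

Clipped polygon: [(4,7) (46/3,7) (18,57/7) (18,13) (15,19) (4,173/12)]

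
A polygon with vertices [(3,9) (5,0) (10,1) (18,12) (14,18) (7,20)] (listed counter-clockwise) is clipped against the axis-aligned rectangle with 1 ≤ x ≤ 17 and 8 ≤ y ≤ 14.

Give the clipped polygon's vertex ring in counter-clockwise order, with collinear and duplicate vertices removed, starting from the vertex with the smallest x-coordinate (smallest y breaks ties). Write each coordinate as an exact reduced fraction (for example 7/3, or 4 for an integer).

Clipped polygon: [(3,9) (29/9,8) (166/11,8) (17,85/8) (17,27/2) (50/3,14) (53/11,14)]

1. After x ≥ 1: [(3,9) (5,0) (10,1) (18,12) (14,18) (7,20)]
2. After x ≤ 17: [(3,9) (5,0) (10,1) (17,85/8) (17,27/2) (14,18) (7,20)]
3. After y ≥ 8: [(3,9) (29/9,8) (166/11,8) (17,85/8) (17,27/2) (14,18) (7,20)]
4. After y ≤ 14: [(53/11,14) (3,9) (29/9,8) (166/11,8) (17,85/8) (17,27/2) (50/3,14)]
5. Canonical ring: [(3,9) (29/9,8) (166/11,8) (17,85/8) (17,27/2) (50/3,14) (53/11,14)]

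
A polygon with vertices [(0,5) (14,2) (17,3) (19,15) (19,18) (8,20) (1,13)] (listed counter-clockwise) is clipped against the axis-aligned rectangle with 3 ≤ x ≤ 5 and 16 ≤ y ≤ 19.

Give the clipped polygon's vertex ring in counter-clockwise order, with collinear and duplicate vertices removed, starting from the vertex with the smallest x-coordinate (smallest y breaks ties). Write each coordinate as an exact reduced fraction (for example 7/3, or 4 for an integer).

1. After x ≥ 3: [(3,61/14) (14,2) (17,3) (19,15) (19,18) (8,20) (3,15)]
2. After x ≤ 5: [(3,61/14) (5,55/14) (5,17) (3,15)]
3. After y ≥ 16: [(5,16) (5,17) (4,16)]
4. After y ≤ 19: [(5,16) (5,17) (4,16)]
5. Canonical ring: [(4,16) (5,16) (5,17)]

Clipped polygon: [(4,16) (5,16) (5,17)]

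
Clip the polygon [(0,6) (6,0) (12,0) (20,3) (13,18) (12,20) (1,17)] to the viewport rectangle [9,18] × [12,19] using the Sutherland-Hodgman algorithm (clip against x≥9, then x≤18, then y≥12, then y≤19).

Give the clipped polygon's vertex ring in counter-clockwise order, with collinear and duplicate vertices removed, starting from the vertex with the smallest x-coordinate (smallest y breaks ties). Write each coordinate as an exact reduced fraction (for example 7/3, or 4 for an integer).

1. After x ≥ 9: [(9,0) (12,0) (20,3) (13,18) (12,20) (9,211/11)]
2. After x ≤ 18: [(9,0) (12,0) (18,9/4) (18,51/7) (13,18) (12,20) (9,211/11)]
3. After y ≥ 12: [(9,12) (79/5,12) (13,18) (12,20) (9,211/11)]
4. After y ≤ 19: [(9,19) (9,12) (79/5,12) (13,18) (25/2,19)]
5. Canonical ring: [(9,12) (79/5,12) (13,18) (25/2,19) (9,19)]

Clipped polygon: [(9,12) (79/5,12) (13,18) (25/2,19) (9,19)]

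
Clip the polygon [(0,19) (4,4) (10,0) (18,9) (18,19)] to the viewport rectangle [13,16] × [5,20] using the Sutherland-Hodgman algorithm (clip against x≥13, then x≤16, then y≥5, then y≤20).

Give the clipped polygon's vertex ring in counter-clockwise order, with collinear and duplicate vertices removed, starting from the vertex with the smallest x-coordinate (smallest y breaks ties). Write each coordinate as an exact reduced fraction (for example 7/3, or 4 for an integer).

1. After x ≥ 13: [(13,19) (13,27/8) (18,9) (18,19)]
2. After x ≤ 16: [(16,19) (13,19) (13,27/8) (16,27/4)]
3. After y ≥ 5: [(16,19) (13,19) (13,5) (130/9,5) (16,27/4)]
4. After y ≤ 20: [(16,19) (13,19) (13,5) (130/9,5) (16,27/4)]
5. Canonical ring: [(13,5) (130/9,5) (16,27/4) (16,19) (13,19)]

Clipped polygon: [(13,5) (130/9,5) (16,27/4) (16,19) (13,19)]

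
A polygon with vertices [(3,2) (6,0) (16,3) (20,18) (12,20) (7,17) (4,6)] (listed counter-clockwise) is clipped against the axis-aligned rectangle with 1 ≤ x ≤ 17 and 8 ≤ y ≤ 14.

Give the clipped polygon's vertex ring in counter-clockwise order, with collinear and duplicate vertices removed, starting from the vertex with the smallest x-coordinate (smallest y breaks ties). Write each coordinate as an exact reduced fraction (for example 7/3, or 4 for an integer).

Clipped polygon: [(50/11,8) (17,8) (17,14) (68/11,14)]

1. After x ≥ 1: [(3,2) (6,0) (16,3) (20,18) (12,20) (7,17) (4,6)]
2. After x ≤ 17: [(3,2) (6,0) (16,3) (17,27/4) (17,75/4) (12,20) (7,17) (4,6)]
3. After y ≥ 8: [(17,8) (17,75/4) (12,20) (7,17) (50/11,8)]
4. After y ≤ 14: [(17,8) (17,14) (68/11,14) (50/11,8)]
5. Canonical ring: [(50/11,8) (17,8) (17,14) (68/11,14)]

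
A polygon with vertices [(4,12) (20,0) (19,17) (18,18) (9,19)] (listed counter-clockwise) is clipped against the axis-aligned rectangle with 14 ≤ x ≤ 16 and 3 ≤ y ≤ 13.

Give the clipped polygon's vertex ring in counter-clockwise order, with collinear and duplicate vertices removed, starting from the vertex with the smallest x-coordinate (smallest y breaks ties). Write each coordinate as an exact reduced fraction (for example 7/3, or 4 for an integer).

1. After x ≥ 14: [(14,9/2) (20,0) (19,17) (18,18) (14,166/9)]
2. After x ≤ 16: [(14,9/2) (16,3) (16,164/9) (14,166/9)]
3. After y ≥ 3: [(14,9/2) (16,3) (16,164/9) (14,166/9)]
4. After y ≤ 13: [(14,13) (14,9/2) (16,3) (16,13)]
5. Canonical ring: [(14,9/2) (16,3) (16,13) (14,13)]

Clipped polygon: [(14,9/2) (16,3) (16,13) (14,13)]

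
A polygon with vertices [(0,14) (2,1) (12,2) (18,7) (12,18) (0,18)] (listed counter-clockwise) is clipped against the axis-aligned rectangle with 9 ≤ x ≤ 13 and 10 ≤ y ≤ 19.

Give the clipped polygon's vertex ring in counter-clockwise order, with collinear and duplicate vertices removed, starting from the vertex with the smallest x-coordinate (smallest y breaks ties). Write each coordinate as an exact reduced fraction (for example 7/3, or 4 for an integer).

Clipped polygon: [(9,10) (13,10) (13,97/6) (12,18) (9,18)]

1. After x ≥ 9: [(9,17/10) (12,2) (18,7) (12,18) (9,18)]
2. After x ≤ 13: [(9,17/10) (12,2) (13,17/6) (13,97/6) (12,18) (9,18)]
3. After y ≥ 10: [(9,10) (13,10) (13,97/6) (12,18) (9,18)]
4. After y ≤ 19: [(9,10) (13,10) (13,97/6) (12,18) (9,18)]
5. Canonical ring: [(9,10) (13,10) (13,97/6) (12,18) (9,18)]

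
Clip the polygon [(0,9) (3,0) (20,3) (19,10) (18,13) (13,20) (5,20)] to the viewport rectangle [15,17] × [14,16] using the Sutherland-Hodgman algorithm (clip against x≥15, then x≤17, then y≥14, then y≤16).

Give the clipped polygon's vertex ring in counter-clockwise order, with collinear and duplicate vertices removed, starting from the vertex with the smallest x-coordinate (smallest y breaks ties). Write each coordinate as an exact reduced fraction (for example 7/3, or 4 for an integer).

Clipped polygon: [(15,14) (17,14) (17,72/5) (111/7,16) (15,16)]

1. After x ≥ 15: [(15,36/17) (20,3) (19,10) (18,13) (15,86/5)]
2. After x ≤ 17: [(15,36/17) (17,42/17) (17,72/5) (15,86/5)]
3. After y ≥ 14: [(15,14) (17,14) (17,72/5) (15,86/5)]
4. After y ≤ 16: [(15,16) (15,14) (17,14) (17,72/5) (111/7,16)]
5. Canonical ring: [(15,14) (17,14) (17,72/5) (111/7,16) (15,16)]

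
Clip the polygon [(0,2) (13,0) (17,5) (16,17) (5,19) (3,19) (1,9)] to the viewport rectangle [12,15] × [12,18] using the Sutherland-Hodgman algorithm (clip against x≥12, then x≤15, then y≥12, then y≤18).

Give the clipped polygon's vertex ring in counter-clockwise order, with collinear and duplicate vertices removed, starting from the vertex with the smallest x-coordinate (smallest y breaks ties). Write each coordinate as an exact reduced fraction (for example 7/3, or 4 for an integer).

Clipped polygon: [(12,12) (15,12) (15,189/11) (12,195/11)]

1. After x ≥ 12: [(12,2/13) (13,0) (17,5) (16,17) (12,195/11)]
2. After x ≤ 15: [(12,2/13) (13,0) (15,5/2) (15,189/11) (12,195/11)]
3. After y ≥ 12: [(12,12) (15,12) (15,189/11) (12,195/11)]
4. After y ≤ 18: [(12,12) (15,12) (15,189/11) (12,195/11)]
5. Canonical ring: [(12,12) (15,12) (15,189/11) (12,195/11)]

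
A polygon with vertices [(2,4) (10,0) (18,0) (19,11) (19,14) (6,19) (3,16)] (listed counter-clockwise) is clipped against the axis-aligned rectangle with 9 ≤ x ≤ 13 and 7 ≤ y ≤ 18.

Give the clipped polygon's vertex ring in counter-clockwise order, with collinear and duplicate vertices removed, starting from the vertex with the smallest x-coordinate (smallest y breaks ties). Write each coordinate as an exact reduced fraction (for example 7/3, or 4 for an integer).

Clipped polygon: [(9,7) (13,7) (13,212/13) (9,232/13)]

1. After x ≥ 9: [(9,1/2) (10,0) (18,0) (19,11) (19,14) (9,232/13)]
2. After x ≤ 13: [(9,1/2) (10,0) (13,0) (13,212/13) (9,232/13)]
3. After y ≥ 7: [(9,7) (13,7) (13,212/13) (9,232/13)]
4. After y ≤ 18: [(9,7) (13,7) (13,212/13) (9,232/13)]
5. Canonical ring: [(9,7) (13,7) (13,212/13) (9,232/13)]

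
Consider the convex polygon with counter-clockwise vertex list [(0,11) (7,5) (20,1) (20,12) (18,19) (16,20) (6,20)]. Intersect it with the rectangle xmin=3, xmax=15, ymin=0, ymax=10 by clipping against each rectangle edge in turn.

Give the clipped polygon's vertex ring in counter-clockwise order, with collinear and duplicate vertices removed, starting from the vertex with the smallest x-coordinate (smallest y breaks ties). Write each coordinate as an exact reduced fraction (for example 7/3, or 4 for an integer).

1. After x ≥ 3: [(3,31/2) (3,59/7) (7,5) (20,1) (20,12) (18,19) (16,20) (6,20)]
2. After x ≤ 15: [(3,31/2) (3,59/7) (7,5) (15,33/13) (15,20) (6,20)]
3. After y ≥ 0: [(3,31/2) (3,59/7) (7,5) (15,33/13) (15,20) (6,20)]
4. After y ≤ 10: [(3,10) (3,59/7) (7,5) (15,33/13) (15,10)]
5. Canonical ring: [(3,59/7) (7,5) (15,33/13) (15,10) (3,10)]

Clipped polygon: [(3,59/7) (7,5) (15,33/13) (15,10) (3,10)]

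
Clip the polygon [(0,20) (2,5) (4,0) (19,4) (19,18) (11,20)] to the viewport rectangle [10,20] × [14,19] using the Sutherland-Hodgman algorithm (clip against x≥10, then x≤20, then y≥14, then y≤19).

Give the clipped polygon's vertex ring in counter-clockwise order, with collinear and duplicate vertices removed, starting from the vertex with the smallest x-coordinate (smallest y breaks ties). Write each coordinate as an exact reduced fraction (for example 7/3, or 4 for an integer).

Clipped polygon: [(10,14) (19,14) (19,18) (15,19) (10,19)]

1. After x ≥ 10: [(10,20) (10,8/5) (19,4) (19,18) (11,20)]
2. After x ≤ 20: [(10,20) (10,8/5) (19,4) (19,18) (11,20)]
3. After y ≥ 14: [(10,20) (10,14) (19,14) (19,18) (11,20)]
4. After y ≤ 19: [(10,19) (10,14) (19,14) (19,18) (15,19)]
5. Canonical ring: [(10,14) (19,14) (19,18) (15,19) (10,19)]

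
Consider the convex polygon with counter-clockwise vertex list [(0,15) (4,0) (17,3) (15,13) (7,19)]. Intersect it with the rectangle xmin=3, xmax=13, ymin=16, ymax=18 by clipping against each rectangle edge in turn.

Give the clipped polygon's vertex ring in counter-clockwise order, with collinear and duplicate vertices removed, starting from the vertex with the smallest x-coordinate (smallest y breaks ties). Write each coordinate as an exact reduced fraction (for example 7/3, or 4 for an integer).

Clipped polygon: [(3,16) (11,16) (25/3,18) (21/4,18) (3,117/7)]

1. After x ≥ 3: [(3,117/7) (3,15/4) (4,0) (17,3) (15,13) (7,19)]
2. After x ≤ 13: [(3,117/7) (3,15/4) (4,0) (13,27/13) (13,29/2) (7,19)]
3. After y ≥ 16: [(3,117/7) (3,16) (11,16) (7,19)]
4. After y ≤ 18: [(21/4,18) (3,117/7) (3,16) (11,16) (25/3,18)]
5. Canonical ring: [(3,16) (11,16) (25/3,18) (21/4,18) (3,117/7)]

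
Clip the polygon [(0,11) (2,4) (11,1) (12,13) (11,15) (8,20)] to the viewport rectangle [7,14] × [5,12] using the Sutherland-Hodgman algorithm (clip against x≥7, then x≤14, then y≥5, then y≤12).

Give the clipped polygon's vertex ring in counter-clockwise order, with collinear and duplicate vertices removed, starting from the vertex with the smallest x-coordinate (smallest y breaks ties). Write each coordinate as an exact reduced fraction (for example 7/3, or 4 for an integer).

Clipped polygon: [(7,5) (34/3,5) (143/12,12) (7,12)]

1. After x ≥ 7: [(7,151/8) (7,7/3) (11,1) (12,13) (11,15) (8,20)]
2. After x ≤ 14: [(7,151/8) (7,7/3) (11,1) (12,13) (11,15) (8,20)]
3. After y ≥ 5: [(7,151/8) (7,5) (34/3,5) (12,13) (11,15) (8,20)]
4. After y ≤ 12: [(7,12) (7,5) (34/3,5) (143/12,12)]
5. Canonical ring: [(7,5) (34/3,5) (143/12,12) (7,12)]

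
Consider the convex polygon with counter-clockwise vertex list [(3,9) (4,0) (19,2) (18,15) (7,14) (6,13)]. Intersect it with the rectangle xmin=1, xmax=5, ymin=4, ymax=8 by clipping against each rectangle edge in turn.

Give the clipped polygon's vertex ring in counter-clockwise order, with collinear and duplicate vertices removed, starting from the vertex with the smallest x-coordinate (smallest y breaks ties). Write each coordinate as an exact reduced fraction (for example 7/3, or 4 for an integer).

1. After x ≥ 1: [(3,9) (4,0) (19,2) (18,15) (7,14) (6,13)]
2. After x ≤ 5: [(5,35/3) (3,9) (4,0) (5,2/15)]
3. After y ≥ 4: [(5,4) (5,35/3) (3,9) (32/9,4)]
4. After y ≤ 8: [(5,4) (5,8) (28/9,8) (32/9,4)]
5. Canonical ring: [(28/9,8) (32/9,4) (5,4) (5,8)]

Clipped polygon: [(28/9,8) (32/9,4) (5,4) (5,8)]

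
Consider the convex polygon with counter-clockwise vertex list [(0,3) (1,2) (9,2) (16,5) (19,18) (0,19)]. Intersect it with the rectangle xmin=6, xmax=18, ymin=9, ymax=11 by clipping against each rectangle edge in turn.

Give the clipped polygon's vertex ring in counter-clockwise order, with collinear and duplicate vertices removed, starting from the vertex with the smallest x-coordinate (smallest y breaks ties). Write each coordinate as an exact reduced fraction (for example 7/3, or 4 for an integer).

Clipped polygon: [(6,9) (220/13,9) (226/13,11) (6,11)]

1. After x ≥ 6: [(6,2) (9,2) (16,5) (19,18) (6,355/19)]
2. After x ≤ 18: [(6,2) (9,2) (16,5) (18,41/3) (18,343/19) (6,355/19)]
3. After y ≥ 9: [(6,9) (220/13,9) (18,41/3) (18,343/19) (6,355/19)]
4. After y ≤ 11: [(6,11) (6,9) (220/13,9) (226/13,11)]
5. Canonical ring: [(6,9) (220/13,9) (226/13,11) (6,11)]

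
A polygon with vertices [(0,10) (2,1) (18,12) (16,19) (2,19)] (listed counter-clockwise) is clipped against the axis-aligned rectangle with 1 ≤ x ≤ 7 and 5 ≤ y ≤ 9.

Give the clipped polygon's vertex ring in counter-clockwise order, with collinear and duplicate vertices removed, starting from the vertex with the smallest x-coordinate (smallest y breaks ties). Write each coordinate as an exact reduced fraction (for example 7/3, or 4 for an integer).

1. After x ≥ 1: [(1,29/2) (1,11/2) (2,1) (18,12) (16,19) (2,19)]
2. After x ≤ 7: [(1,29/2) (1,11/2) (2,1) (7,71/16) (7,19) (2,19)]
3. After y ≥ 5: [(1,29/2) (1,11/2) (10/9,5) (7,5) (7,19) (2,19)]
4. After y ≤ 9: [(1,9) (1,11/2) (10/9,5) (7,5) (7,9)]
5. Canonical ring: [(1,11/2) (10/9,5) (7,5) (7,9) (1,9)]

Clipped polygon: [(1,11/2) (10/9,5) (7,5) (7,9) (1,9)]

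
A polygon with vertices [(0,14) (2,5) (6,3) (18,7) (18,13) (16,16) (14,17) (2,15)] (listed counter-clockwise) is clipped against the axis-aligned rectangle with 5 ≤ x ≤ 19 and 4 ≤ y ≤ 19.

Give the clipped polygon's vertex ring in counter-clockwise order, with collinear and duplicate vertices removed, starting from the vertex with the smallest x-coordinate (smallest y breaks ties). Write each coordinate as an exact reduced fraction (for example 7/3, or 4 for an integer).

1. After x ≥ 5: [(5,7/2) (6,3) (18,7) (18,13) (16,16) (14,17) (5,31/2)]
2. After x ≤ 19: [(5,7/2) (6,3) (18,7) (18,13) (16,16) (14,17) (5,31/2)]
3. After y ≥ 4: [(5,4) (9,4) (18,7) (18,13) (16,16) (14,17) (5,31/2)]
4. After y ≤ 19: [(5,4) (9,4) (18,7) (18,13) (16,16) (14,17) (5,31/2)]
5. Canonical ring: [(5,4) (9,4) (18,7) (18,13) (16,16) (14,17) (5,31/2)]

Clipped polygon: [(5,4) (9,4) (18,7) (18,13) (16,16) (14,17) (5,31/2)]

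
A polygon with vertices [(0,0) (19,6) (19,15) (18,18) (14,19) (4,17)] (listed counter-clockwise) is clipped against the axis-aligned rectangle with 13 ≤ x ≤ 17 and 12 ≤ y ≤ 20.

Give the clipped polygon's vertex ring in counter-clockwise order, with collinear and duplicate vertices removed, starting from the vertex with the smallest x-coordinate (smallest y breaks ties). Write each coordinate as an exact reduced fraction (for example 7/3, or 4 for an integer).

1. After x ≥ 13: [(13,78/19) (19,6) (19,15) (18,18) (14,19) (13,94/5)]
2. After x ≤ 17: [(13,78/19) (17,102/19) (17,73/4) (14,19) (13,94/5)]
3. After y ≥ 12: [(13,12) (17,12) (17,73/4) (14,19) (13,94/5)]
4. After y ≤ 20: [(13,12) (17,12) (17,73/4) (14,19) (13,94/5)]
5. Canonical ring: [(13,12) (17,12) (17,73/4) (14,19) (13,94/5)]

Clipped polygon: [(13,12) (17,12) (17,73/4) (14,19) (13,94/5)]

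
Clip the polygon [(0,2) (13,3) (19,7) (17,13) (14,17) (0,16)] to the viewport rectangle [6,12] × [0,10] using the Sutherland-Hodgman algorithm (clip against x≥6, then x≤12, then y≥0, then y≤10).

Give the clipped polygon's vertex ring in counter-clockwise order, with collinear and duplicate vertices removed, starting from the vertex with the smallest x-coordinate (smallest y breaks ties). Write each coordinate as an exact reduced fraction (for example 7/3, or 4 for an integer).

Clipped polygon: [(6,32/13) (12,38/13) (12,10) (6,10)]

1. After x ≥ 6: [(6,32/13) (13,3) (19,7) (17,13) (14,17) (6,115/7)]
2. After x ≤ 12: [(6,32/13) (12,38/13) (12,118/7) (6,115/7)]
3. After y ≥ 0: [(6,32/13) (12,38/13) (12,118/7) (6,115/7)]
4. After y ≤ 10: [(6,10) (6,32/13) (12,38/13) (12,10)]
5. Canonical ring: [(6,32/13) (12,38/13) (12,10) (6,10)]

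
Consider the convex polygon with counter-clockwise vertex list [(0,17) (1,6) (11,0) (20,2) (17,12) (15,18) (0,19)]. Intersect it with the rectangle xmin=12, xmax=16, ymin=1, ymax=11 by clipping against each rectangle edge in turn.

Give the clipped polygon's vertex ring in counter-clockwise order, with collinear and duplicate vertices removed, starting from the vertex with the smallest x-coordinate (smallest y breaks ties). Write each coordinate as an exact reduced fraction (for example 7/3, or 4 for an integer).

1. After x ≥ 12: [(12,2/9) (20,2) (17,12) (15,18) (12,91/5)]
2. After x ≤ 16: [(12,2/9) (16,10/9) (16,15) (15,18) (12,91/5)]
3. After y ≥ 1: [(12,1) (31/2,1) (16,10/9) (16,15) (15,18) (12,91/5)]
4. After y ≤ 11: [(12,11) (12,1) (31/2,1) (16,10/9) (16,11)]
5. Canonical ring: [(12,1) (31/2,1) (16,10/9) (16,11) (12,11)]

Clipped polygon: [(12,1) (31/2,1) (16,10/9) (16,11) (12,11)]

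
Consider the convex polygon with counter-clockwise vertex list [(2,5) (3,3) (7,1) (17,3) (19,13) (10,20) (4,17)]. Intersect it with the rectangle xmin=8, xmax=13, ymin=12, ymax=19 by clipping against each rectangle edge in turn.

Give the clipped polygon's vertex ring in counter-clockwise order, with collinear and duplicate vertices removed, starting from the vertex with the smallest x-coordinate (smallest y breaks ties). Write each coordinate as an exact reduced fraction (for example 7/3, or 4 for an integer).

1. After x ≥ 8: [(8,6/5) (17,3) (19,13) (10,20) (8,19)]
2. After x ≤ 13: [(8,6/5) (13,11/5) (13,53/3) (10,20) (8,19)]
3. After y ≥ 12: [(8,12) (13,12) (13,53/3) (10,20) (8,19)]
4. After y ≤ 19: [(8,12) (13,12) (13,53/3) (79/7,19) (8,19) (8,19)]
5. Canonical ring: [(8,12) (13,12) (13,53/3) (79/7,19) (8,19)]

Clipped polygon: [(8,12) (13,12) (13,53/3) (79/7,19) (8,19)]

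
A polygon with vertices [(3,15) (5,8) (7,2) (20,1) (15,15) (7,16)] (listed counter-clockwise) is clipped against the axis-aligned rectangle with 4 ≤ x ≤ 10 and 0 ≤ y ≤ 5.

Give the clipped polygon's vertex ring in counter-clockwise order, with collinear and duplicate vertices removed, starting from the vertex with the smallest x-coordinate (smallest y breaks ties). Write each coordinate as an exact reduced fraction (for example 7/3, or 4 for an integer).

Clipped polygon: [(6,5) (7,2) (10,23/13) (10,5)]

1. After x ≥ 4: [(4,61/4) (4,23/2) (5,8) (7,2) (20,1) (15,15) (7,16)]
2. After x ≤ 10: [(4,61/4) (4,23/2) (5,8) (7,2) (10,23/13) (10,125/8) (7,16)]
3. After y ≥ 0: [(4,61/4) (4,23/2) (5,8) (7,2) (10,23/13) (10,125/8) (7,16)]
4. After y ≤ 5: [(6,5) (7,2) (10,23/13) (10,5)]
5. Canonical ring: [(6,5) (7,2) (10,23/13) (10,5)]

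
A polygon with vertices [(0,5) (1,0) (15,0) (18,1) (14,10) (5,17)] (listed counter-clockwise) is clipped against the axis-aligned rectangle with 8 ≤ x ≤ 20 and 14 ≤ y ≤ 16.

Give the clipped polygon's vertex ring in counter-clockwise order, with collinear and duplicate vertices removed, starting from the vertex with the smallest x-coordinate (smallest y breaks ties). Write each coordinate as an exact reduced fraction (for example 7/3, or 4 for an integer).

1. After x ≥ 8: [(8,0) (15,0) (18,1) (14,10) (8,44/3)]
2. After x ≤ 20: [(8,0) (15,0) (18,1) (14,10) (8,44/3)]
3. After y ≥ 14: [(8,14) (62/7,14) (8,44/3)]
4. After y ≤ 16: [(8,14) (62/7,14) (8,44/3)]
5. Canonical ring: [(8,14) (62/7,14) (8,44/3)]

Clipped polygon: [(8,14) (62/7,14) (8,44/3)]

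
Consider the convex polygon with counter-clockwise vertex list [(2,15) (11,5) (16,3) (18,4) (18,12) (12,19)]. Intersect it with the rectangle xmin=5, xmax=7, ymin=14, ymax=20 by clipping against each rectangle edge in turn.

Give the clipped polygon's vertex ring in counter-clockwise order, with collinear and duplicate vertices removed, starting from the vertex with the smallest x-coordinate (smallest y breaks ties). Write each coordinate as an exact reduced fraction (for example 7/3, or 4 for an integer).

Clipped polygon: [(5,14) (7,14) (7,17) (5,81/5)]

1. After x ≥ 5: [(5,81/5) (5,35/3) (11,5) (16,3) (18,4) (18,12) (12,19)]
2. After x ≤ 7: [(7,17) (5,81/5) (5,35/3) (7,85/9)]
3. After y ≥ 14: [(7,14) (7,17) (5,81/5) (5,14)]
4. After y ≤ 20: [(7,14) (7,17) (5,81/5) (5,14)]
5. Canonical ring: [(5,14) (7,14) (7,17) (5,81/5)]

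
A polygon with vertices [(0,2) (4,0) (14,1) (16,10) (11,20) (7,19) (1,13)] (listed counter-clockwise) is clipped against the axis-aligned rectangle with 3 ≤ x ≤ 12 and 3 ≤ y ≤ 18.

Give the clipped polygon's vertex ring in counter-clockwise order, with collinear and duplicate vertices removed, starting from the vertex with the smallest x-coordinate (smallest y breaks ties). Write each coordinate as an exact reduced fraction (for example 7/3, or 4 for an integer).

Clipped polygon: [(3,3) (12,3) (12,18) (6,18) (3,15)]

1. After x ≥ 3: [(3,1/2) (4,0) (14,1) (16,10) (11,20) (7,19) (3,15)]
2. After x ≤ 12: [(3,1/2) (4,0) (12,4/5) (12,18) (11,20) (7,19) (3,15)]
3. After y ≥ 3: [(3,3) (12,3) (12,18) (11,20) (7,19) (3,15)]
4. After y ≤ 18: [(3,3) (12,3) (12,18) (12,18) (6,18) (3,15)]
5. Canonical ring: [(3,3) (12,3) (12,18) (6,18) (3,15)]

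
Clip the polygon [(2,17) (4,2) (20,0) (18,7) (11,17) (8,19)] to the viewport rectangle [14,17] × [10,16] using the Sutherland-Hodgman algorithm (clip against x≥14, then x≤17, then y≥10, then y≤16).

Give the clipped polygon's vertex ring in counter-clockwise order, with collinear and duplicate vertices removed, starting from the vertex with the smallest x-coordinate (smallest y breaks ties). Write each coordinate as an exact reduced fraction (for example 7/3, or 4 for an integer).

Clipped polygon: [(14,10) (159/10,10) (14,89/7)]

1. After x ≥ 14: [(14,3/4) (20,0) (18,7) (14,89/7)]
2. After x ≤ 17: [(14,3/4) (17,3/8) (17,59/7) (14,89/7)]
3. After y ≥ 10: [(14,10) (159/10,10) (14,89/7)]
4. After y ≤ 16: [(14,10) (159/10,10) (14,89/7)]
5. Canonical ring: [(14,10) (159/10,10) (14,89/7)]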